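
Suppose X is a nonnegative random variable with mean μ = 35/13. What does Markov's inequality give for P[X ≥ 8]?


μ = E[X] = 35/13, a = 8.
Markov: P[X ≥ 8] ≤ μ/a = (35/13)/8 = 35/104.
Numerically: ≈ 0.337.
(Since a = 8 > μ = 2.692, the bound 35/104 is < 1 and informative.)

P[X ≥ 8] ≤ 35/104 ≈ 0.337.


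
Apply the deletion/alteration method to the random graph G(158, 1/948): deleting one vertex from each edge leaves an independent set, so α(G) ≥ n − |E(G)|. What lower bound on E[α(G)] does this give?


E[|E(G)|] = C(158, 2)·p = 12403 · (1/948) = 157/12.
E[α(G)] ≥ n − E[|E(G)|] = 158 − 157/12 = 1739/12.
Numerically: ≈ 144.916667.
(This is only a lower bound; the true E[α(G)] may be larger.)

E[α(G)] ≥ 1739/12 ≈ 144.916667.


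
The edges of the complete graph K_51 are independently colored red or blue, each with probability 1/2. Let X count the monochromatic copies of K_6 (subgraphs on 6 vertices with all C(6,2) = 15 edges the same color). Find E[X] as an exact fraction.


Let X = Σ_S X_S over the C(51, 6) = 18009460 subsets S of size 6, where X_S = 1 if the K_6 on S is monochromatic.
For a fixed S, the K_6 on S has C(6, 2) = 15 edges. P[all 15 edges red] = (1/2)^15, and likewise for blue, so P[monochromatic] = 2·(1/2)^15 = 2^{1 − 15} = 1/16384.
Summing: E[X] = C(51, 6) · 2^{1 − 15} = 18009460 · 1/16384 = 4502365/4096.
Numerically: E[X] ≈ 1099.21021.

E[X] = C(51,6)·2^(1−C(6,2)) = 4502365/4096 ≈ 1099.21021.


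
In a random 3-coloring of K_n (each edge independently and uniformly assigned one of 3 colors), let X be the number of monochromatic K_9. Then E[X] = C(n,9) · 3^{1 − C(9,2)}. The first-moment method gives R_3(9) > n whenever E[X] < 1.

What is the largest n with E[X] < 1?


We need C(n, 9) · 3^{1 − 36} < 1, i.e. C(n, 9) < 3^{36 − 1} = 50031545098999707.
Check values of n near the boundary:
  n = 298: C(298, 9) = 45207677551849890; 45207677551849890 < 50031545098999707? YES
  n = 299: C(299, 9) = 46610674441390059; 46610674441390059 < 50031545098999707? YES
  n = 300: C(300, 9) = 48052241692154700; 48052241692154700 < 50031545098999707? YES
  n = 301: C(301, 9) = 49533303936090975; 49533303936090975 < 50031545098999707? YES
  n = 302: C(302, 9) = 51054804739588650; 51054804739588650 < 50031545098999707? NO
The largest n with C(n, 9) < 50031545098999707 is n = 301 (where E[X] = 16511101312030325/16677181699666569 ≈ 0.990). Hence R_3(9) > 301, i.e. R_3(9) ≥ 302.

Largest n = 301; hence R_3(9) > 301.


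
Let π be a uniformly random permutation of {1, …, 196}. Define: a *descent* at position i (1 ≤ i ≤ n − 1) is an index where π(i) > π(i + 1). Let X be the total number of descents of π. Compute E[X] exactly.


Write X = Σ X_I over i = 1, …, 195, with X_I the indicator of one descent.
There are 195 indicators.
For each fixed i, the pair (π(i), π(i+1)) is a uniformly random ordered pair of distinct values from {1, …, 196}; by symmetry P[π(i) > π(i+1)] = 1/2.
By linearity: E[X] = 195 · (1/2) = (196 − 1) · (1/2) = 195/2 ≈ 97.500000.

E[X] = 195/2 = 97.500000.


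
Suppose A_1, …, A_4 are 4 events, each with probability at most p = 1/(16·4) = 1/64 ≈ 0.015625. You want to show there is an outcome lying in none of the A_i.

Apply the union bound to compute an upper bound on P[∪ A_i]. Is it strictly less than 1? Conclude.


Union bound: P[∪_{i=1}^{4} A_i] ≤ Σ_i P[A_i] ≤ 4·p = 4·(1/64) = 1/16.
Numerically: 1/16 ≈ 0.062500.
Is 1/16 < 1? YES.
Since P[∪ A_i] ≤ 1/16 < 1, the complement has P[∩ A_i^c] ≥ 1 − 1/16 = 15/16 > 0, so some outcome avoids every A_i.

4·p = 1/16 ≈ 0.062500; existence CERTIFIED by the union bound.


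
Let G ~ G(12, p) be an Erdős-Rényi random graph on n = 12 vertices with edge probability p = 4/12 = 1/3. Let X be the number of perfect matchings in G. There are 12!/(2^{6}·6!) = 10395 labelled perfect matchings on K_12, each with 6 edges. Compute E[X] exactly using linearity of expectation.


K_12 has 12!/(2^{6}·6!) = 10395 labelled perfect matchings.
For each such perfect matching H, let X_H = 1 if all 6 edges of H are present in G. Then P[X_H = 1] = p^{6} = (1/3)^{6} = 1/729.
Summing the indicators: E[X] = Σ_H E[X_H] = 10395 · p^{6} = 10395 · 1/729 = 385/27.
Numerically: E[X] ≈ 14.2593.

E[X] = 10395 · (1/3)^{6} = 385/27 ≈ 14.2593.


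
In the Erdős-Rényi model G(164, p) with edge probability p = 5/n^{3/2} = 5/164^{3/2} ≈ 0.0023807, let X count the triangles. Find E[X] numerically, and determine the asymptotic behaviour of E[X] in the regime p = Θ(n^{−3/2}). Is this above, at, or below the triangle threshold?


Number of potential triangles: C(164, 3) = 721764.
Each occurs with probability p³ ≈ (0.0023807)³ ≈ 1.34931298e-08.
By linearity: E[X] = C(164, 3)·p³ ≈ 721764 · 1.34931298e-08 ≈ 0.009739.
Since α = 3/2 > 1, p = c/n^{3/2} = o(1/n) is below the triangle threshold p ~ 1/n. Asymptotically E[X] ~ (c³/6)·n^{3(1−α)} = (5³/6)·n^{-1.5} → 0, so by Markov's inequality G has no triangles w.h.p.

E[X] ≈ 0.009739; in regime p = Θ(1/n^{3/2}) E[X] tends to 0 (below the triangle threshold p ~ 1/n).


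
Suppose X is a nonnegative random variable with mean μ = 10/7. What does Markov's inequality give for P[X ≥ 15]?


μ = E[X] = 10/7, a = 15.
Markov: P[X ≥ 15] ≤ μ/a = (10/7)/15 = 2/21.
Numerically: ≈ 0.0952.
(Since a = 15 > μ = 1.4286, the bound 2/21 is < 1 and informative.)

P[X ≥ 15] ≤ 2/21 ≈ 0.0952.


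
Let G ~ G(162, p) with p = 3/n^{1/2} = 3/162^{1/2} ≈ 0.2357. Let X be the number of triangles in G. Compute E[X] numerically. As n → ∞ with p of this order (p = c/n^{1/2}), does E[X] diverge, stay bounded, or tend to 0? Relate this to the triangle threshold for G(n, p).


Number of potential triangles: C(162, 3) = 695520.
Each occurs with probability p³ ≈ (0.2357)³ ≈ 1.3094570e-02.
By linearity: E[X] = C(162, 3)·p³ ≈ 695520 · 1.3094570e-02 ≈ 9107.53534.
Since α = 1/2 < 1, p = c/n^{1/2} ≫ 1/n is above the triangle threshold p ~ 1/n. Asymptotically E[X] ~ (c³/6)·n^{3(1−α)} = (3³/6)·n^{1.5} → ∞; triangles are abundant w.h.p.

E[X] ≈ 9107.53534; in regime p = Θ(1/n^{1/2}) E[X] diverges (above the triangle threshold p ~ 1/n).


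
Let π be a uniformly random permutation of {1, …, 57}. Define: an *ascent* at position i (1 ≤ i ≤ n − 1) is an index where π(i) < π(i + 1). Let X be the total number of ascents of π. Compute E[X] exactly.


Write X = Σ X_I over i = 1, …, 56, with X_I the indicator of one ascent.
There are 56 indicators.
For each fixed i, the pair (π(i), π(i+1)) is a uniformly random ordered pair of distinct values from {1, …, 57}; by symmetry P[π(i) < π(i+1)] = 1/2.
By linearity: E[X] = 56 · (1/2) = (57 − 1) · (1/2) = 28 ≈ 28.000.

E[X] = 28 = 28.000.


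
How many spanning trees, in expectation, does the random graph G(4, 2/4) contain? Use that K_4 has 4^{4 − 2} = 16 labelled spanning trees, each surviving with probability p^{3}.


K_4 has 4^{4 − 2} = 16 labelled spanning trees.
For each such spanning tree H, let X_H = 1 if all 3 edges of H are present in G. Then P[X_H = 1] = p^{3} = (1/2)^{3} = 1/8.
By linearity: E[X] = Σ_H E[X_H] = 16 · p^{3} = 16 · 1/8 = 2.
Numerically: E[X] ≈ 2.

E[X] = 16 · (1/2)^{3} = 2 ≈ 2.


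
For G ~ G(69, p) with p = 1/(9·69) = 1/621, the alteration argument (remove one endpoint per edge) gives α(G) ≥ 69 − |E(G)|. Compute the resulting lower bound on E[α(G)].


E[|E(G)|] = C(69, 2)·p = 2346 · (1/621) = 34/9.
E[α(G)] ≥ n − E[|E(G)|] = 69 − 34/9 = 587/9.
Numerically: ≈ 65.222222.
(This is only a lower bound; the true E[α(G)] may be larger.)

E[α(G)] ≥ 587/9 ≈ 65.222222.


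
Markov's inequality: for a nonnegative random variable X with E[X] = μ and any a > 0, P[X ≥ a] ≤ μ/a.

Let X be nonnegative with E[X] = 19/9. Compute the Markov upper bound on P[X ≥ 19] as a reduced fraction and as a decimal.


μ = E[X] = 19/9, a = 19.
Markov: P[X ≥ 19] ≤ μ/a = (19/9)/19 = 1/9.
Numerically: ≈ 0.11111.
(Since a = 19 > μ = 2.11111, the bound 1/9 is < 1 and informative.)

P[X ≥ 19] ≤ 1/9 ≈ 0.11111.


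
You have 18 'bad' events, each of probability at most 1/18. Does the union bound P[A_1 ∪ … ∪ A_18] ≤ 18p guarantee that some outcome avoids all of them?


Union bound: P[∪_{i=1}^{18} A_i] ≤ Σ_i P[A_i] ≤ 18·p = 18·(1/18) = 1.
Numerically: 1 ≈ 1.0000000.
Is 1 < 1? NO.
Since the bound 1 is ≥ 1, the union bound is uninformative here; it does NOT by itself certify existence.

18·p = 1 ≈ 1.0000000; existence NOT certified by the union bound.


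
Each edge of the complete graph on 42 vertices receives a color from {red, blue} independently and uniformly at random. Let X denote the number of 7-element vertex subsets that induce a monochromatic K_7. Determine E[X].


Let X = Σ_S X_S over the C(42, 7) = 26978328 subsets S of size 7, where X_S = 1 if the K_7 on S is monochromatic.
For a fixed S, the K_7 on S has C(7, 2) = 21 edges. P[all 21 edges red] = (1/2)^21, and likewise for blue, so P[monochromatic] = 2·(1/2)^21 = 2^{1 − 21} = 1/1048576.
By linearity: E[X] = C(42, 7) · 2^{1 − 21} = 26978328 · 1/1048576 = 3372291/131072.
Numerically: E[X] ≈ 25.7285.

E[X] = C(42,7)·2^(1−C(7,2)) = 3372291/131072 ≈ 25.7285.


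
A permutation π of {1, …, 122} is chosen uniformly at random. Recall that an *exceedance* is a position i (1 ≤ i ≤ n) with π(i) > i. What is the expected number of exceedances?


Write X = Σ_{i=1}^{122} X_i, where X_i = 1_{π(i) > i}.
For each fixed i, π(i) is uniform over {1, …, 122} (marginal of a uniform permutation), so P[π(i) > i] = (n − i)/n. Summing: Σ_{i=1}^{122} (n − i)/n = (0 + 1 + … + 121)/122 = 122(122 − 1)/(2·122) = (122 − 1)/2.
Hence E[X] = Σ_{i=1}^{122} (122 − i)/122 = 121/2 ≈ 60.500000.

E[X] = 121/2 = 60.500000.


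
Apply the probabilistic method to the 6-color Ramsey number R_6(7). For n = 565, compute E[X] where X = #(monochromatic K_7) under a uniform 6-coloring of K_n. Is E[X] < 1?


E[X] = C(565, 7) · 6^{1 − 21} = 3513212521235560 · 6^{−20} = 3513212521235560/3656158440062976.
As a reduced fraction: E[X] = 439151565154445/457019805007872 ≈ 0.96090.
Is E[X] < 1? YES.
Since E[X] < 1, there exists a 6-coloring of K_{565} with no monochromatic K_7; hence R_6(7) > 565.

E[X] = 439151565154445/457019805007872 ≈ 0.96090; E[X] < 1, so R_6(7) > 565.


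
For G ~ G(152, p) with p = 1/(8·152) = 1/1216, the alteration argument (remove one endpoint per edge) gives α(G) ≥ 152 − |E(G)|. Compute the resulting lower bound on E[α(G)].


E[|E(G)|] = C(152, 2)·p = 11476 · (1/1216) = 151/16.
E[α(G)] ≥ n − E[|E(G)|] = 152 − 151/16 = 2281/16.
Numerically: ≈ 142.5625.
(This is only a lower bound; the true E[α(G)] may be larger.)

E[α(G)] ≥ 2281/16 ≈ 142.5625.


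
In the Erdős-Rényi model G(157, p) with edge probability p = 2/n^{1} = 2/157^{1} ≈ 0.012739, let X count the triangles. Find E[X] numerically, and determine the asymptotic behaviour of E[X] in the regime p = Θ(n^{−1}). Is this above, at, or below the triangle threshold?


Number of potential triangles: C(157, 3) = 632710.
Each occurs with probability p³ ≈ (0.012739)³ ≈ 2.0672406e-06.
By linearity: E[X] = C(157, 3)·p³ ≈ 632710 · 2.0672406e-06 ≈ 1.30796.
Here α = 1, so p = 2/n is exactly at the triangle threshold p ~ 1/n. Asymptotically E[X] → c³/6 = 2³/6 = 4/3 ≈ 1.33333, a bounded constant. In this regime the triangle count is asymptotically Poisson(c³/6).

E[X] ≈ 1.30796; in regime p = Θ(1/n^{1}) E[X] stays bounded (at the triangle threshold p ~ 1/n).


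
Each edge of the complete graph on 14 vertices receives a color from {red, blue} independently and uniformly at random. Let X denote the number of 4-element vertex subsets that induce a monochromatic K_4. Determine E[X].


Let X = Σ_S X_S over the C(14, 4) = 1001 subsets S of size 4, where X_S = 1 if the K_4 on S is monochromatic.
For a fixed S, the K_4 on S has C(4, 2) = 6 edges. P[all 6 edges red] = (1/2)^6, and likewise for blue, so P[monochromatic] = 2·(1/2)^6 = 2^{1 − 6} = 1/32.
By linearity of expectation: E[X] = C(14, 4) · 2^{1 − 6} = 1001 · 1/32 = 1001/32.
Numerically: E[X] ≈ 31.281250.

E[X] = C(14,4)·2^(1−C(4,2)) = 1001/32 ≈ 31.281250.


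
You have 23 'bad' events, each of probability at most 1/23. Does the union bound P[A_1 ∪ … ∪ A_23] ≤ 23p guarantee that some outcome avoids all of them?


Union bound: P[∪_{i=1}^{23} A_i] ≤ Σ_i P[A_i] ≤ 23·p = 23·(1/23) = 1.
Numerically: 1 ≈ 1.000.
Is 1 < 1? NO.
Since the bound 1 is ≥ 1, the union bound is uninformative here; it does NOT by itself certify existence.

23·p = 1 ≈ 1.000; existence NOT certified by the union bound.


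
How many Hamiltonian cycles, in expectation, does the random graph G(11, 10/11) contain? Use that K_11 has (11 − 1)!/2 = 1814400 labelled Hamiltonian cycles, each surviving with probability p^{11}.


K_11 has (11 − 1)!/2 = 1814400 labelled Hamiltonian cycles.
For each such Hamiltonian cycle H, let X_H = 1 if all 11 edges of H are present in G. Then P[X_H = 1] = p^{11} = (10/11)^{11} = 100000000000/285311670611.
By linearity: E[X] = Σ_H E[X_H] = 1814400 · p^{11} = 1814400 · 100000000000/285311670611 = 181440000000000000/285311670611.
Numerically: E[X] ≈ 6.359e+05.

E[X] = 1814400 · (10/11)^{11} = 181440000000000000/285311670611 ≈ 6.359e+05.


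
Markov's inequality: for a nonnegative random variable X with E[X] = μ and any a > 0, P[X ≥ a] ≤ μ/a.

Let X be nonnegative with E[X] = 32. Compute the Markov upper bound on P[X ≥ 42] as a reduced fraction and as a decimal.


μ = E[X] = 32, a = 42.
Markov: P[X ≥ 42] ≤ μ/a = (32)/42 = 16/21.
Numerically: ≈ 0.761905.
(Since a = 42 > μ = 32.000000, the bound 16/21 is < 1 and informative.)

P[X ≥ 42] ≤ 16/21 ≈ 0.761905.


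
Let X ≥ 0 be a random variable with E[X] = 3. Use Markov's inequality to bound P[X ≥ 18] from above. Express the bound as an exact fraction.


μ = E[X] = 3, a = 18.
Markov: P[X ≥ 18] ≤ μ/a = (3)/18 = 1/6.
Numerically: ≈ 0.16667.
(Since a = 18 > μ = 3.00000, the bound 1/6 is < 1 and informative.)

P[X ≥ 18] ≤ 1/6 ≈ 0.16667.


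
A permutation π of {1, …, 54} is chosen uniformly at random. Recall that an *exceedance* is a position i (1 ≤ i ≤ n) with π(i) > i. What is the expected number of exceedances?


Write X = Σ_{i=1}^{54} X_i, where X_i = 1_{π(i) > i}.
For each fixed i, π(i) is uniform over {1, …, 54} (marginal of a uniform permutation), so P[π(i) > i] = (n − i)/n. Summing: Σ_{i=1}^{54} (n − i)/n = (0 + 1 + … + 53)/54 = 54(54 − 1)/(2·54) = (54 − 1)/2.
Hence E[X] = Σ_{i=1}^{54} (54 − i)/54 = 53/2 ≈ 26.5000.

E[X] = 53/2 = 26.5000.


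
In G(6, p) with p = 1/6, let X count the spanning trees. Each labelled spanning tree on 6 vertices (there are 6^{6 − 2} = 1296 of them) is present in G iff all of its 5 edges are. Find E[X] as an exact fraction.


K_6 has 6^{6 − 2} = 1296 labelled spanning trees.
For each such spanning tree H, let X_H = 1 if all 5 edges of H are present in G. Then P[X_H = 1] = p^{5} = (1/6)^{5} = 1/7776.
By linearity: E[X] = Σ_H E[X_H] = 1296 · p^{5} = 1296 · 1/7776 = 1/6.
Numerically: E[X] ≈ 0.1667.

E[X] = 1296 · (1/6)^{5} = 1/6 ≈ 0.1667.


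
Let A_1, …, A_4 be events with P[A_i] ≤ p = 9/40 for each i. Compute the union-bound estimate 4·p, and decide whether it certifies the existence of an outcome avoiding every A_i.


Union bound: P[∪_{i=1}^{4} A_i] ≤ Σ_i P[A_i] ≤ 4·p = 4·(9/40) = 9/10.
Numerically: 9/10 ≈ 0.9000000.
Is 9/10 < 1? YES.
Since P[∪ A_i] ≤ 9/10 < 1, the complement has P[∩ A_i^c] ≥ 1 − 9/10 = 1/10 > 0, so some outcome avoids every A_i.

4·p = 9/10 ≈ 0.9000000; existence CERTIFIED by the union bound.


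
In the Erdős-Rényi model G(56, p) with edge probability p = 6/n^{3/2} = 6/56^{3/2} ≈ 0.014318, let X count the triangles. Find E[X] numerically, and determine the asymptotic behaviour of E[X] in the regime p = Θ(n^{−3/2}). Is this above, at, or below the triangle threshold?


Number of potential triangles: C(56, 3) = 27720.
Each occurs with probability p³ ≈ (0.014318)³ ≈ 2.9349968e-06.
By linearity: E[X] = C(56, 3)·p³ ≈ 27720 · 2.9349968e-06 ≈ 0.08136.
Since α = 3/2 > 1, p = c/n^{3/2} = o(1/n) is below the triangle threshold p ~ 1/n. Asymptotically E[X] ~ (c³/6)·n^{3(1−α)} = (6³/6)·n^{-1.5} → 0, so by Markov's inequality G has no triangles w.h.p.

E[X] ≈ 0.08136; in regime p = Θ(1/n^{3/2}) E[X] tends to 0 (below the triangle threshold p ~ 1/n).


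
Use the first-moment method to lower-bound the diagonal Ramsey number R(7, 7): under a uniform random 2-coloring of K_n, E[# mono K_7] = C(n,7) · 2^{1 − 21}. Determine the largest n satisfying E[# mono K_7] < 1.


We need C(n, 7) · 2^{1 − 21} < 1, i.e. C(n, 7) < 2^{21 − 1} = 1048576.
Check values of n near the boundary:
  n = 25: C(25, 7) = 480700; 480700 < 1048576? YES
  n = 26: C(26, 7) = 657800; 657800 < 1048576? YES
  n = 27: C(27, 7) = 888030; 888030 < 1048576? YES
  n = 28: C(28, 7) = 1184040; 1184040 < 1048576? NO
The largest n with C(n, 7) < 1048576 is n = 27 (where E[X] = 444015/524288 ≈ 0.84689). Hence R(7, 7) > 27, i.e. R(7, 7) ≥ 28.

Largest n = 27; hence R(7, 7) > 27.


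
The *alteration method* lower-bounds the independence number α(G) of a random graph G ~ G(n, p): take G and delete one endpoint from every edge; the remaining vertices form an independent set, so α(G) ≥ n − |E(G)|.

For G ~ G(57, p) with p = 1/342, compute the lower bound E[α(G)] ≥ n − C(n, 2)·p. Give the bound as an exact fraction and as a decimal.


E[|E(G)|] = C(57, 2)·p = 1596 · (1/342) = 14/3.
E[α(G)] ≥ n − E[|E(G)|] = 57 − 14/3 = 157/3.
Numerically: ≈ 52.3333.
(This is only a lower bound; the true E[α(G)] may be larger.)

E[α(G)] ≥ 157/3 ≈ 52.3333.


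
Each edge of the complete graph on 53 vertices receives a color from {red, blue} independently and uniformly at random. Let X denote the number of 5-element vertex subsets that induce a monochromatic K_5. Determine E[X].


Let X = Σ_S X_S over the C(53, 5) = 2869685 subsets S of size 5, where X_S = 1 if the K_5 on S is monochromatic.
For a fixed S, the K_5 on S has C(5, 2) = 10 edges. P[all 10 edges red] = (1/2)^10, and likewise for blue, so P[monochromatic] = 2·(1/2)^10 = 2^{1 − 10} = 1/512.
By linearity of expectation: E[X] = C(53, 5) · 2^{1 − 10} = 2869685 · 1/512 = 2869685/512.
Numerically: E[X] ≈ 5604.85352.

E[X] = C(53,5)·2^(1−C(5,2)) = 2869685/512 ≈ 5604.85352.


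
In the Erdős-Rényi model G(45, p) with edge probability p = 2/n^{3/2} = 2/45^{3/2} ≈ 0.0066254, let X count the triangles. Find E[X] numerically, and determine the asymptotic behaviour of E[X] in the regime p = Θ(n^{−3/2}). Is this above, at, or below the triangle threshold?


Number of potential triangles: C(45, 3) = 14190.
Each occurs with probability p³ ≈ (0.0066254)³ ≈ 2.9082630e-07.
By linearity: E[X] = C(45, 3)·p³ ≈ 14190 · 2.9082630e-07 ≈ 0.00413.
Since α = 3/2 > 1, p = c/n^{3/2} = o(1/n) is below the triangle threshold p ~ 1/n. Asymptotically E[X] ~ (c³/6)·n^{3(1−α)} = (2³/6)·n^{-1.5} → 0, so by Markov's inequality G has no triangles w.h.p.

E[X] ≈ 0.00413; in regime p = Θ(1/n^{3/2}) E[X] tends to 0 (below the triangle threshold p ~ 1/n).


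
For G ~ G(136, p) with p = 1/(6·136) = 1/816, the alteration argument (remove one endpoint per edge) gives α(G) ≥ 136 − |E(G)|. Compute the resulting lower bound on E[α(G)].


E[|E(G)|] = C(136, 2)·p = 9180 · (1/816) = 45/4.
E[α(G)] ≥ n − E[|E(G)|] = 136 − 45/4 = 499/4.
Numerically: ≈ 124.75000.
(This is only a lower bound; the true E[α(G)] may be larger.)

E[α(G)] ≥ 499/4 ≈ 124.75000.


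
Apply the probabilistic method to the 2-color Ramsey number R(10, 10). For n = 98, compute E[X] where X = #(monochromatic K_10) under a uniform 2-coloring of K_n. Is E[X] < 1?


E[X] = C(98, 10) · 2^{1 − 45} = 14005614014756 · 2^{−44} = 14005614014756/17592186044416.
As a reduced fraction: E[X] = 3501403503689/4398046511104 ≈ 0.7961270.
Is E[X] < 1? YES.
Since E[X] < 1, there exists a 2-coloring of K_{98} with no monochromatic K_10; hence R(10, 10) > 98.

E[X] = 3501403503689/4398046511104 ≈ 0.7961270; E[X] < 1, so R(10, 10) > 98.


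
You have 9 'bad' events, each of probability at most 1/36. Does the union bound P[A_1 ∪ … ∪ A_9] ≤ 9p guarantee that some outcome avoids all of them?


Union bound: P[∪_{i=1}^{9} A_i] ≤ Σ_i P[A_i] ≤ 9·p = 9·(1/36) = 1/4.
Numerically: 1/4 ≈ 0.25000.
Is 1/4 < 1? YES.
Since P[∪ A_i] ≤ 1/4 < 1, the complement has P[∩ A_i^c] ≥ 1 − 1/4 = 3/4 > 0, so some outcome avoids every A_i.

9·p = 1/4 ≈ 0.25000; existence CERTIFIED by the union bound.


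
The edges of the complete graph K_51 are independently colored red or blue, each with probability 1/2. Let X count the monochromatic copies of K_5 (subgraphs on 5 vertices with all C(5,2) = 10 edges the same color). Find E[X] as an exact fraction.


Let X = Σ_S X_S over the C(51, 5) = 2349060 subsets S of size 5, where X_S = 1 if the K_5 on S is monochromatic.
For a fixed S, the K_5 on S has C(5, 2) = 10 edges. P[all 10 edges red] = (1/2)^10, and likewise for blue, so P[monochromatic] = 2·(1/2)^10 = 2^{1 − 10} = 1/512.
By linearity: E[X] = C(51, 5) · 2^{1 − 10} = 2349060 · 1/512 = 587265/128.
Numerically: E[X] ≈ 4588.00781.

E[X] = C(51,5)·2^(1−C(5,2)) = 587265/128 ≈ 4588.00781.


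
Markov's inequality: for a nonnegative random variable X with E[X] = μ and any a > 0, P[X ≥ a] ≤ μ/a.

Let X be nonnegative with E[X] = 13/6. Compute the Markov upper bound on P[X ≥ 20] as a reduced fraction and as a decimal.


μ = E[X] = 13/6, a = 20.
Markov: P[X ≥ 20] ≤ μ/a = (13/6)/20 = 13/120.
Numerically: ≈ 0.10833.
(Since a = 20 > μ = 2.16667, the bound 13/120 is < 1 and informative.)

P[X ≥ 20] ≤ 13/120 ≈ 0.10833.


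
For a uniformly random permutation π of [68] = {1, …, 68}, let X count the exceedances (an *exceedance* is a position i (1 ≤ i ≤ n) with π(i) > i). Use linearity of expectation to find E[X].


Write X = Σ_{i=1}^{68} X_i, where X_i = 1_{π(i) > i}.
For each fixed i, π(i) is uniform over {1, …, 68} (marginal of a uniform permutation), so P[π(i) > i] = (n − i)/n. Summing: Σ_{i=1}^{68} (n − i)/n = (0 + 1 + … + 67)/68 = 68(68 − 1)/(2·68) = (68 − 1)/2.
Hence E[X] = Σ_{i=1}^{68} (68 − i)/68 = 67/2 ≈ 33.5000.

E[X] = 67/2 = 33.5000.


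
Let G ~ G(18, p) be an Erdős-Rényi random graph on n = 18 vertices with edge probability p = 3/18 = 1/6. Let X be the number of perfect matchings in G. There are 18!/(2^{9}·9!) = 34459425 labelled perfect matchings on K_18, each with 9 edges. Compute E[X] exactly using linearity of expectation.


K_18 has 18!/(2^{9}·9!) = 34459425 labelled perfect matchings.
For each such perfect matching H, let X_H = 1 if all 9 edges of H are present in G. Then P[X_H = 1] = p^{9} = (1/6)^{9} = 1/10077696.
Summing the indicators: E[X] = Σ_H E[X_H] = 34459425 · p^{9} = 34459425 · 1/10077696 = 425425/124416.
Numerically: E[X] ≈ 3.4194.

E[X] = 34459425 · (1/6)^{9} = 425425/124416 ≈ 3.4194.


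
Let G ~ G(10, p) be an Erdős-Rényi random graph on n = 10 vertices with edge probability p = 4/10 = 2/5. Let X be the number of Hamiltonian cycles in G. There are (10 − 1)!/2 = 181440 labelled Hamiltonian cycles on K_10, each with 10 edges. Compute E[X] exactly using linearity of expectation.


K_10 has (10 − 1)!/2 = 181440 labelled Hamiltonian cycles.
For each such Hamiltonian cycle H, let X_H = 1 if all 10 edges of H are present in G. Then P[X_H = 1] = p^{10} = (2/5)^{10} = 1024/9765625.
Summing the indicators: E[X] = Σ_H E[X_H] = 181440 · p^{10} = 181440 · 1024/9765625 = 37158912/1953125.
Numerically: E[X] ≈ 19.

E[X] = 181440 · (2/5)^{10} = 37158912/1953125 ≈ 19.


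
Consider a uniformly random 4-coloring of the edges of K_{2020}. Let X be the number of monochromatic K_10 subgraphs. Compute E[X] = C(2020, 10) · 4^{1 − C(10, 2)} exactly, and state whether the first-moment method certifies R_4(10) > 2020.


E[X] = C(2020, 10) · 4^{1 − 45} = 304832018578739931133653656 · 4^{−44} = 304832018578739931133653656/309485009821345068724781056.
As a reduced fraction: E[X] = 38104002322342491391706707/38685626227668133590597632 ≈ 0.98497.
Is E[X] < 1? YES.
Since E[X] < 1, there exists a 4-coloring of K_{2020} with no monochromatic K_10; hence R_4(10) > 2020.

E[X] = 38104002322342491391706707/38685626227668133590597632 ≈ 0.98497; E[X] < 1, so R_4(10) > 2020.


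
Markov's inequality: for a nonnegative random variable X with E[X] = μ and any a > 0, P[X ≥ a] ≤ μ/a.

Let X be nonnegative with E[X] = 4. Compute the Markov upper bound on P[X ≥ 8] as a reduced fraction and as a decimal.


μ = E[X] = 4, a = 8.
Markov: P[X ≥ 8] ≤ μ/a = (4)/8 = 1/2.
Numerically: ≈ 0.500000.
(Since a = 8 > μ = 4.000000, the bound 1/2 is < 1 and informative.)

P[X ≥ 8] ≤ 1/2 ≈ 0.500000.


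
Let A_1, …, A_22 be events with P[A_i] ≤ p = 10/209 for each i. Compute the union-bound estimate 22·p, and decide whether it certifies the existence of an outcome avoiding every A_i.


Union bound: P[∪_{i=1}^{22} A_i] ≤ Σ_i P[A_i] ≤ 22·p = 22·(10/209) = 20/19.
Numerically: 20/19 ≈ 1.0526316.
Is 20/19 < 1? NO.
Since the bound 20/19 is ≥ 1, the union bound is uninformative here; it does NOT by itself certify existence.

22·p = 20/19 ≈ 1.0526316; existence NOT certified by the union bound.


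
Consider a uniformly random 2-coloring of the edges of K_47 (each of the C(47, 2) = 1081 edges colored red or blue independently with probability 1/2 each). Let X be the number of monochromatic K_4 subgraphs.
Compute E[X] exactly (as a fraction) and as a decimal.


Let X = Σ_S X_S over the C(47, 4) = 178365 subsets S of size 4, where X_S = 1 if the K_4 on S is monochromatic.
For a fixed S, the K_4 on S has C(4, 2) = 6 edges. P[all 6 edges red] = (1/2)^6, and likewise for blue, so P[monochromatic] = 2·(1/2)^6 = 2^{1 − 6} = 1/32.
By linearity: E[X] = C(47, 4) · 2^{1 − 6} = 178365 · 1/32 = 178365/32.
Numerically: E[X] ≈ 5573.9062.

E[X] = C(47,4)·2^(1−C(4,2)) = 178365/32 ≈ 5573.9062.


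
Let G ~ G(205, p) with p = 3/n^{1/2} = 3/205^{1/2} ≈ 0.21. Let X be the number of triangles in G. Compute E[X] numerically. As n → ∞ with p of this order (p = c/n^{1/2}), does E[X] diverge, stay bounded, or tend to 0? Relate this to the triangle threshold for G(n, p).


Number of potential triangles: C(205, 3) = 1414910.
Each occurs with probability p³ ≈ (0.21)³ ≈ 9.19884e-03.
By linearity: E[X] = C(205, 3)·p³ ≈ 1414910 · 9.19884e-03 ≈ 13015.528.
Since α = 1/2 < 1, p = c/n^{1/2} ≫ 1/n is above the triangle threshold p ~ 1/n. Asymptotically E[X] ~ (c³/6)·n^{3(1−α)} = (3³/6)·n^{1.5} → ∞; triangles are abundant w.h.p.

E[X] ≈ 13015.528; in regime p = Θ(1/n^{1/2}) E[X] diverges (above the triangle threshold p ~ 1/n).


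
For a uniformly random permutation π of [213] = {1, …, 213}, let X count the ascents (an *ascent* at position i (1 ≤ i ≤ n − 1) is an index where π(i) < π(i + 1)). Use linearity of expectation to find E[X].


Write X = Σ X_I over i = 1, …, 212, with X_I the indicator of one ascent.
There are 212 indicators.
For each fixed i, the pair (π(i), π(i+1)) is a uniformly random ordered pair of distinct values from {1, …, 213}; by symmetry P[π(i) < π(i+1)] = 1/2.
By linearity: E[X] = 212 · (1/2) = (213 − 1) · (1/2) = 106 ≈ 106.000.

E[X] = 106 = 106.000.


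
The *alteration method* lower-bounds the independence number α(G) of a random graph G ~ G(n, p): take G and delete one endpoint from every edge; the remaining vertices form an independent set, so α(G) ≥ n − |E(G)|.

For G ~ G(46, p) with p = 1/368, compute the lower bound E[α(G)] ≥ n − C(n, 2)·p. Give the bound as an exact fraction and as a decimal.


E[|E(G)|] = C(46, 2)·p = 1035 · (1/368) = 45/16.
E[α(G)] ≥ n − E[|E(G)|] = 46 − 45/16 = 691/16.
Numerically: ≈ 43.187500.
(This is only a lower bound; the true E[α(G)] may be larger.)

E[α(G)] ≥ 691/16 ≈ 43.187500.


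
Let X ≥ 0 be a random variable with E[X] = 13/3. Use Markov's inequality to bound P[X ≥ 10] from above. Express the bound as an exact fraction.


μ = E[X] = 13/3, a = 10.
Markov: P[X ≥ 10] ≤ μ/a = (13/3)/10 = 13/30.
Numerically: ≈ 0.433.
(Since a = 10 > μ = 4.333, the bound 13/30 is < 1 and informative.)

P[X ≥ 10] ≤ 13/30 ≈ 0.433.


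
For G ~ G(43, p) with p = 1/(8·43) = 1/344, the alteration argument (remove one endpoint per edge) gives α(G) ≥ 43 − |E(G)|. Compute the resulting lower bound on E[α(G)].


E[|E(G)|] = C(43, 2)·p = 903 · (1/344) = 21/8.
E[α(G)] ≥ n − E[|E(G)|] = 43 − 21/8 = 323/8.
Numerically: ≈ 40.375.
(This is only a lower bound; the true E[α(G)] may be larger.)

E[α(G)] ≥ 323/8 ≈ 40.375.


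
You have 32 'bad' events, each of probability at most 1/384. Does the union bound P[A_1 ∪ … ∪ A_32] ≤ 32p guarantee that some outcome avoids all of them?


Union bound: P[∪_{i=1}^{32} A_i] ≤ Σ_i P[A_i] ≤ 32·p = 32·(1/384) = 1/12.
Numerically: 1/12 ≈ 0.083333.
Is 1/12 < 1? YES.
Since P[∪ A_i] ≤ 1/12 < 1, the complement has P[∩ A_i^c] ≥ 1 − 1/12 = 11/12 > 0, so some outcome avoids every A_i.

32·p = 1/12 ≈ 0.083333; existence CERTIFIED by the union bound.


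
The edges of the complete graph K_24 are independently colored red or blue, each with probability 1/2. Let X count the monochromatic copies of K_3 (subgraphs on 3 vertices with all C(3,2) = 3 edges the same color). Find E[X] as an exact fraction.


Let X = Σ_S X_S over the C(24, 3) = 2024 subsets S of size 3, where X_S = 1 if the K_3 on S is monochromatic.
For a fixed S, the K_3 on S has C(3, 2) = 3 edges. P[all 3 edges red] = (1/2)^3, and likewise for blue, so P[monochromatic] = 2·(1/2)^3 = 2^{1 − 3} = 1/4.
By linearity: E[X] = C(24, 3) · 2^{1 − 3} = 2024 · 1/4 = 506.
Numerically: E[X] ≈ 506.00000.

E[X] = C(24,3)·2^(1−C(3,2)) = 506 ≈ 506.00000.


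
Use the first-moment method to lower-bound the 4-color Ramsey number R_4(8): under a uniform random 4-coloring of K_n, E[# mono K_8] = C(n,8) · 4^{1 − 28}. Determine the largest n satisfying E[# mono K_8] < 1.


We need C(n, 8) · 4^{1 − 28} < 1, i.e. C(n, 8) < 4^{28 − 1} = 18014398509481984.
Check values of n near the boundary:
  n = 404: C(404, 8) = 16415071523485570; 16415071523485570 < 18014398509481984? YES
  n = 405: C(405, 8) = 16745853821188050; 16745853821188050 < 18014398509481984? YES
  n = 406: C(406, 8) = 17082453897995850; 17082453897995850 < 18014398509481984? YES
  n = 407: C(407, 8) = 17424959239309050; 17424959239309050 < 18014398509481984? YES
  n = 408: C(408, 8) = 17773458424095231; 17773458424095231 < 18014398509481984? YES
  n = 409: C(409, 8) = 18128041135797879; 18128041135797879 < 18014398509481984? NO
  n = 410: C(410, 8) = 18488798173326195; 18488798173326195 < 18014398509481984? NO
The largest n with C(n, 8) < 18014398509481984 is n = 408 (where E[X] = 17773458424095231/18014398509481984 ≈ 0.9866251). Hence R_4(8) > 408, i.e. R_4(8) ≥ 409.

Largest n = 408; hence R_4(8) > 408.


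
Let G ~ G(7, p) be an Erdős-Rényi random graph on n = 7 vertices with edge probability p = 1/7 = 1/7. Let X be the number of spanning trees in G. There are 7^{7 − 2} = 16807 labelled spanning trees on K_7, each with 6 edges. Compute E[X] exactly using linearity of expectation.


K_7 has 7^{7 − 2} = 16807 labelled spanning trees.
For each such spanning tree H, let X_H = 1 if all 6 edges of H are present in G. Then P[X_H = 1] = p^{6} = (1/7)^{6} = 1/117649.
By linearity of expectation: E[X] = Σ_H E[X_H] = 16807 · p^{6} = 16807 · 1/117649 = 1/7.
Numerically: E[X] ≈ 0.14286.

E[X] = 16807 · (1/7)^{6} = 1/7 ≈ 0.14286.


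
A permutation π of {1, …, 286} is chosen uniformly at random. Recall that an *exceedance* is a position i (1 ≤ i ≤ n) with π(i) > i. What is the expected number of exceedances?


Write X = Σ_{i=1}^{286} X_i, where X_i = 1_{π(i) > i}.
For each fixed i, π(i) is uniform over {1, …, 286} (marginal of a uniform permutation), so P[π(i) > i] = (n − i)/n. Summing: Σ_{i=1}^{286} (n − i)/n = (0 + 1 + … + 285)/286 = 286(286 − 1)/(2·286) = (286 − 1)/2.
Hence E[X] = Σ_{i=1}^{286} (286 − i)/286 = 285/2 ≈ 142.500.

E[X] = 285/2 = 142.500.


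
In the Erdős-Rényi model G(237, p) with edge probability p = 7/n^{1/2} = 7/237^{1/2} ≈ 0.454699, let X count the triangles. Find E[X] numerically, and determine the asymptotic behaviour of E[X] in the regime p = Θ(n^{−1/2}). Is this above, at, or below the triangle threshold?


Number of potential triangles: C(237, 3) = 2190670.
Each occurs with probability p³ ≈ (0.454699)³ ≈ 9.40094693e-02.
By linearity: E[X] = C(237, 3)·p³ ≈ 2190670 · 9.40094693e-02 ≈ 205943.724115.
Since α = 1/2 < 1, p = c/n^{1/2} ≫ 1/n is above the triangle threshold p ~ 1/n. Asymptotically E[X] ~ (c³/6)·n^{3(1−α)} = (7³/6)·n^{1.5} → ∞; triangles are abundant w.h.p.

E[X] ≈ 205943.724115; in regime p = Θ(1/n^{1/2}) E[X] diverges (above the triangle threshold p ~ 1/n).


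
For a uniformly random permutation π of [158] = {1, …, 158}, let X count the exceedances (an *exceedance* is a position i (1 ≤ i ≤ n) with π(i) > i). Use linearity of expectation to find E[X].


Write X = Σ_{i=1}^{158} X_i, where X_i = 1_{π(i) > i}.
For each fixed i, π(i) is uniform over {1, …, 158} (marginal of a uniform permutation), so P[π(i) > i] = (n − i)/n. Summing: Σ_{i=1}^{158} (n − i)/n = (0 + 1 + … + 157)/158 = 158(158 − 1)/(2·158) = (158 − 1)/2.
Hence E[X] = Σ_{i=1}^{158} (158 − i)/158 = 157/2 ≈ 78.500.

E[X] = 157/2 = 78.500.


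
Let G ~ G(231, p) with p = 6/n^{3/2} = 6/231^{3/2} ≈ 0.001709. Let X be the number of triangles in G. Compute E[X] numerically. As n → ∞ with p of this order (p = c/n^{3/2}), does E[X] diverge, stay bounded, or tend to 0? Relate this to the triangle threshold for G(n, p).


Number of potential triangles: C(231, 3) = 2027795.
Each occurs with probability p³ ≈ (0.001709)³ ≈ 4.991141e-09.
By linearity: E[X] = C(231, 3)·p³ ≈ 2027795 · 4.991141e-09 ≈ 0.0101.
Since α = 3/2 > 1, p = c/n^{3/2} = o(1/n) is below the triangle threshold p ~ 1/n. Asymptotically E[X] ~ (c³/6)·n^{3(1−α)} = (6³/6)·n^{-1.5} → 0, so by Markov's inequality G has no triangles w.h.p.

E[X] ≈ 0.0101; in regime p = Θ(1/n^{3/2}) E[X] tends to 0 (below the triangle threshold p ~ 1/n).


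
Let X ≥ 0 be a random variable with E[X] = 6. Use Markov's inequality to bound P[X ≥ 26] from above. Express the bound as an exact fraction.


μ = E[X] = 6, a = 26.
Markov: P[X ≥ 26] ≤ μ/a = (6)/26 = 3/13.
Numerically: ≈ 0.230769.
(Since a = 26 > μ = 6.000000, the bound 3/13 is < 1 and informative.)

P[X ≥ 26] ≤ 3/13 ≈ 0.230769.


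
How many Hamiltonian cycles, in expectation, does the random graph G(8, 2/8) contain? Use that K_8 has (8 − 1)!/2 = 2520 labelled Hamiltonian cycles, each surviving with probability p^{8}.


K_8 has (8 − 1)!/2 = 2520 labelled Hamiltonian cycles.
For each such Hamiltonian cycle H, let X_H = 1 if all 8 edges of H are present in G. Then P[X_H = 1] = p^{8} = (1/4)^{8} = 1/65536.
Summing the indicators: E[X] = Σ_H E[X_H] = 2520 · p^{8} = 2520 · 1/65536 = 315/8192.
Numerically: E[X] ≈ 0.0384521.

E[X] = 2520 · (1/4)^{8} = 315/8192 ≈ 0.0384521.


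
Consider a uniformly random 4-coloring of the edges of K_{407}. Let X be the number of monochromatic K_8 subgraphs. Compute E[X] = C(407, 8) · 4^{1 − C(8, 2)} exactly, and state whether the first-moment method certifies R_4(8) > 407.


E[X] = C(407, 8) · 4^{1 − 28} = 17424959239309050 · 4^{−27} = 17424959239309050/18014398509481984.
As a reduced fraction: E[X] = 8712479619654525/9007199254740992 ≈ 0.967280.
Is E[X] < 1? YES.
Since E[X] < 1, there exists a 4-coloring of K_{407} with no monochromatic K_8; hence R_4(8) > 407.

E[X] = 8712479619654525/9007199254740992 ≈ 0.967280; E[X] < 1, so R_4(8) > 407.


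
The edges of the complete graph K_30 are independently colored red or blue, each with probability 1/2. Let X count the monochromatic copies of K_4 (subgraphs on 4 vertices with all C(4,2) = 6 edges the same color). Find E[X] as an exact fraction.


Let X = Σ_S X_S over the C(30, 4) = 27405 subsets S of size 4, where X_S = 1 if the K_4 on S is monochromatic.
For a fixed S, the K_4 on S has C(4, 2) = 6 edges. P[all 6 edges red] = (1/2)^6, and likewise for blue, so P[monochromatic] = 2·(1/2)^6 = 2^{1 − 6} = 1/32.
By linearity of expectation: E[X] = C(30, 4) · 2^{1 − 6} = 27405 · 1/32 = 27405/32.
Numerically: E[X] ≈ 856.406250.

E[X] = C(30,4)·2^(1−C(4,2)) = 27405/32 ≈ 856.406250.


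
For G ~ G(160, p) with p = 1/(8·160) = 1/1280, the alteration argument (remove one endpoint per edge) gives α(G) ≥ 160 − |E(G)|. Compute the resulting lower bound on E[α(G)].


E[|E(G)|] = C(160, 2)·p = 12720 · (1/1280) = 159/16.
E[α(G)] ≥ n − E[|E(G)|] = 160 − 159/16 = 2401/16.
Numerically: ≈ 150.062.
(This is only a lower bound; the true E[α(G)] may be larger.)

E[α(G)] ≥ 2401/16 ≈ 150.062.


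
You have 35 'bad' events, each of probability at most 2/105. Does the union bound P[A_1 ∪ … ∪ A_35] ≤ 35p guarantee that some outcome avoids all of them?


Union bound: P[∪_{i=1}^{35} A_i] ≤ Σ_i P[A_i] ≤ 35·p = 35·(2/105) = 2/3.
Numerically: 2/3 ≈ 0.66667.
Is 2/3 < 1? YES.
Since P[∪ A_i] ≤ 2/3 < 1, the complement has P[∩ A_i^c] ≥ 1 − 2/3 = 1/3 > 0, so some outcome avoids every A_i.

35·p = 2/3 ≈ 0.66667; existence CERTIFIED by the union bound.


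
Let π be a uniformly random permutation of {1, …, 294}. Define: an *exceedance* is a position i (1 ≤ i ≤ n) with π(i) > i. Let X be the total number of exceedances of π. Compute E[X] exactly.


Write X = Σ_{i=1}^{294} X_i, where X_i = 1_{π(i) > i}.
For each fixed i, π(i) is uniform over {1, …, 294} (marginal of a uniform permutation), so P[π(i) > i] = (n − i)/n. Summing: Σ_{i=1}^{294} (n − i)/n = (0 + 1 + … + 293)/294 = 294(294 − 1)/(2·294) = (294 − 1)/2.
Hence E[X] = Σ_{i=1}^{294} (294 − i)/294 = 293/2 ≈ 146.500000.

E[X] = 293/2 = 146.500000.


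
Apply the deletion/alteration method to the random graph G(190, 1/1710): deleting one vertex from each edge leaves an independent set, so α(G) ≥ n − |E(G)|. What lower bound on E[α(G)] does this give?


E[|E(G)|] = C(190, 2)·p = 17955 · (1/1710) = 21/2.
E[α(G)] ≥ n − E[|E(G)|] = 190 − 21/2 = 359/2.
Numerically: ≈ 179.500.
(This is only a lower bound; the true E[α(G)] may be larger.)

E[α(G)] ≥ 359/2 ≈ 179.500.


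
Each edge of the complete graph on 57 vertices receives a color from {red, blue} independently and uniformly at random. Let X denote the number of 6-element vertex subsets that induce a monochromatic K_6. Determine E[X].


Let X = Σ_S X_S over the C(57, 6) = 36288252 subsets S of size 6, where X_S = 1 if the K_6 on S is monochromatic.
For a fixed S, the K_6 on S has C(6, 2) = 15 edges. P[all 15 edges red] = (1/2)^15, and likewise for blue, so P[monochromatic] = 2·(1/2)^15 = 2^{1 − 15} = 1/16384.
By linearity: E[X] = C(57, 6) · 2^{1 − 15} = 36288252 · 1/16384 = 9072063/4096.
Numerically: E[X] ≈ 2214.859131.

E[X] = C(57,6)·2^(1−C(6,2)) = 9072063/4096 ≈ 2214.859131.


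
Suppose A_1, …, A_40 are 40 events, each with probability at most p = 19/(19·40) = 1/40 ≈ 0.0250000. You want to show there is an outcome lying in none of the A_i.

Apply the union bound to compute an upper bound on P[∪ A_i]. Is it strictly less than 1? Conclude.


Union bound: P[∪_{i=1}^{40} A_i] ≤ Σ_i P[A_i] ≤ 40·p = 40·(1/40) = 1.
Numerically: 1 ≈ 1.0000000.
Is 1 < 1? NO.
Since the bound 1 is ≥ 1, the union bound is uninformative here; it does NOT by itself certify existence.

40·p = 1 ≈ 1.0000000; existence NOT certified by the union bound.
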